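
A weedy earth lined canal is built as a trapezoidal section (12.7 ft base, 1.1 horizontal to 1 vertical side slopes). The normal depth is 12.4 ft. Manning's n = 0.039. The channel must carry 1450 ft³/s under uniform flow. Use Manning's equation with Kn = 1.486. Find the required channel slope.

S = 0.0011

With bottom width b = 12.7 ft and side slope z = 1.1: A = (b + zy)y = (12.7 + 1.1×12.4)×12.4 = 326.6 ft²; P = b + 2y√(1+z²) = 12.7 + 2×12.4×1.487 = 49.57 ft.
Hydraulic radius R = A/P = 326.6/49.57 = 6.589 ft.
From Manning's equation, S = [nQ / (1.486 A R^(2/3))]² = [0.039 × 1450 / (1.486 × 326.6 × 6.589^(2/3))]² = 0.0011.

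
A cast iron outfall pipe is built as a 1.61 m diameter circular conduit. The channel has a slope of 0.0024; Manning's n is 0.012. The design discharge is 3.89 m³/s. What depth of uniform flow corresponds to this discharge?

Manning's equation rearranged: A R^(2/3) = nQ / (1·√S) = 0.012 × 3.89 / (√0.0024) = 0.9529.
Try y = 0.899 m: A R^(2/3) = 0.6661 — short.
Try y = 1.4 m: A R^(2/3) = 1.162 — over.
Try y = 1.15 m: A R^(2/3) = 0.9537 — ≈ 0.9529.

y_n = 1.15 m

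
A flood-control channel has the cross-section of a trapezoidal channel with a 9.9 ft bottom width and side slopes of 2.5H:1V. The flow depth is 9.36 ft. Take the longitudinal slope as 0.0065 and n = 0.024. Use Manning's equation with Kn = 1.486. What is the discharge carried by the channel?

With bottom width b = 9.9 ft and side slope z = 2.5: A = (b + zy)y = (9.9 + 2.5×9.36)×9.36 = 311.7 ft²; P = b + 2y√(1+z²) = 9.9 + 2×9.36×2.693 = 60.31 ft.
Hydraulic radius R = A/P = 311.7/60.31 = 5.169 ft.
Manning's equation: Q = (1.486/n) A R^(2/3) S^(1/2) = (1.486/0.024) × 311.7 × 5.169^(2/3) × 0.0065^(1/2) = 4650 ft³/s.

Q = 4650 ft³/s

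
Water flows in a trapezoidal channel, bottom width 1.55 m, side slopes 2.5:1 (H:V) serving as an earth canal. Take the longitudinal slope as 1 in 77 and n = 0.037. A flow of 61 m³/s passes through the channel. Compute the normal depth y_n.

y_n = 2.34 m

Manning's equation rearranged: A R^(2/3) = nQ / (1·√S) = 0.037 × 61 / (√0.01299) = 19.81.
Trying y = 2.82 m: A R^(2/3) = 31.06 — high.
Trying y = 2.1 m: A R^(2/3) = 15.31 — low.
Trying y = 2.34 m: A R^(2/3) = 19.81 — ≈ 19.81.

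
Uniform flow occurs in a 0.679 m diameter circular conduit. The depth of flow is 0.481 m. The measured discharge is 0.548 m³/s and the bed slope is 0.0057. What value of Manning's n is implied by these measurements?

n = 0.013

For a circular section of diameter D = 0.679 m at depth y = 0.481 m, the central angle is θ = 2 arccos(1 − 2y/D) = 4.001 rad. Then A = (D²/8)(θ − sin θ) = 0.2743 m² and P = Dθ/2 = 1.358 m.
Hydraulic radius R = A/P = 0.2743/1.358 = 0.2019 m.
Rearranging Manning's equation: n = (1/Q) A R^(2/3) S^(1/2) = (1/0.548) × 0.2743 × 0.2019^(2/3) × √0.0057 = 0.013.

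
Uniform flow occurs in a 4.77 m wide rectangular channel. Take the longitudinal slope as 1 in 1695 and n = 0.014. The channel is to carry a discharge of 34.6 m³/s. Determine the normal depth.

y_n = 3.35 m

Manning's equation rearranged: A R^(2/3) = nQ / (1·√S) = 0.014 × 34.6 / (√0.00059) = 19.94.
Try y = 4.03 m: A R^(2/3) = 25.17 — over.
Try y = 3.35 m: A R^(2/3) = 19.93 — close enough.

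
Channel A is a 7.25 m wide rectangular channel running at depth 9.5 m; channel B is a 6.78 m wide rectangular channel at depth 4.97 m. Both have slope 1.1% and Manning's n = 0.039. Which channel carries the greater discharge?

channel A

Channel A: Flow area A = b·y = 7.25 × 9.5 = 68.88 m². Wetted perimeter P = b + 2y = 7.25 + 2×9.5 = 26.25 m. Hydraulic radius R = A/P = 68.88/26.25 = 2.624 m. Q_A = (1/0.039)·68.88·2.624^(2/3)·√0.011 = 352.4 m³/s.
Channel B: Flow area A = b·y = 6.78 × 4.97 = 33.7 m². Wetted perimeter P = b + 2y = 6.78 + 2×4.97 = 16.72 m. Hydraulic radius R = A/P = 33.7/16.72 = 2.015 m. Q_B = (1/0.039)·33.7·2.015^(2/3)·√0.011 = 144.6 m³/s.
Q_A = 352.4 m³/s vs Q_B = 144.6 m³/s, so channel A carries more.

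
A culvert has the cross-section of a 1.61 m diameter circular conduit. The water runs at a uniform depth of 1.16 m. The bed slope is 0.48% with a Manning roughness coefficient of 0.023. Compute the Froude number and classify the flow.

For a circular section of diameter D = 1.61 m at depth y = 1.16 m, the central angle is θ = 2 arccos(1 − 2y/D) = 4.055 rad. Then A = (D²/8)(θ − sin θ) = 1.57 m² and P = Dθ/2 = 3.264 m.
Hydraulic radius R = A/P = 1.57/3.264 = 0.4811 m.
V = (1/n) R^(2/3) √S = (1/0.023) × 0.4811^(2/3) × √0.0048 = 1.849 m/s. Hydraulic depth D_h = A/T = 1.57/1.445 = 1.087 m.
Froude number Fr = V/√(g·D_h) = 1.849/√(9.81×1.087) = 0.566, which is less than 1, so the flow is subcritical.

subcritical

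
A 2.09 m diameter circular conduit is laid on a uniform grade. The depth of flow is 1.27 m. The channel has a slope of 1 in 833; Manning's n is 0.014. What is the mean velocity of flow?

V = 1.73 m/s

For a circular section of diameter D = 2.09 m at depth y = 1.27 m, the central angle is θ = 2 arccos(1 − 2y/D) = 3.576 rad. Then A = (D²/8)(θ − sin θ) = 2.182 m² and P = Dθ/2 = 3.737 m.
Hydraulic radius R = A/P = 2.182/3.737 = 0.584 m.
From Manning's equation, V = (1/n) R^(2/3) S^(1/2) = (1/0.014) × 0.584^(2/3) × 0.0012^(1/2) = 1.73 m/s.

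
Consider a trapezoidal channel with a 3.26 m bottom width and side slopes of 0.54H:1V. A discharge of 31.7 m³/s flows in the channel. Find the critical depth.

At critical depth, Q² T / (g A³) = 1, i.e. A³/T = Q²/g = 31.7²/9.81 = 102.4.
At y = 2.06 m: A³/T = 133.2 — too large.
At y = 1.5 m: A³/T = 46.63 — too small.
At y = 1.9 m: A³/T = 101.7 — close enough.

y_c = 1.9 m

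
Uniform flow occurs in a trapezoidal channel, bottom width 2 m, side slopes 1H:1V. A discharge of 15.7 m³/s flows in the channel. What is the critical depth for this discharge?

y_c = 1.44 m

At critical depth, Q² T / (g A³) = 1, i.e. A³/T = Q²/g = 15.7²/9.81 = 25.13.
At y = 1.81 m: A³/T = 58.35 — over.
At y = 1.19 m: A³/T = 12.49 — short.
At y = 1.44 m: A³/T = 24.91 — close enough.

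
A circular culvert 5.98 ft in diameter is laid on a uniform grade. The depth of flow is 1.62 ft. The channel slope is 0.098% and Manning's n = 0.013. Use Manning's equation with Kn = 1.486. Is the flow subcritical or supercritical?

For a circular section of diameter D = 5.98 ft at depth y = 1.62 ft, the central angle is θ = 2 arccos(1 − 2y/D) = 2.19 rad. Then A = (D²/8)(θ − sin θ) = 6.147 ft² and P = Dθ/2 = 6.547 ft.
Hydraulic radius R = A/P = 6.147/6.547 = 0.9389 ft.
V = (1.486/n) R^(2/3) √S = (1.486/0.013) × 0.9389^(2/3) × √0.00098 = 3.431 ft/s. Hydraulic depth D_h = A/T = 6.147/5.315 = 1.156 ft.
Froude number Fr = V/√(g·D_h) = 3.431/√(32.2×1.156) = 0.562, which is less than 1, so the flow is subcritical.

subcritical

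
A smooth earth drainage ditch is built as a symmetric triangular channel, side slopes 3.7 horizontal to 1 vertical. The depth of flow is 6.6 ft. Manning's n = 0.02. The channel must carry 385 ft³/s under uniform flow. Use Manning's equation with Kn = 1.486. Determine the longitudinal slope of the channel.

S = 0.000221

For a triangular section with side slope z = 3.7: A = zy² = 3.7×6.6² = 161.2 ft²; P = 2y√(1+z²) = 2×6.6×3.833 = 50.59 ft.
Hydraulic radius R = A/P = 161.2/50.59 = 3.186 ft.
From Manning's equation, S = [nQ / (1.486 A R^(2/3))]² = [0.02 × 385 / (1.486 × 161.2 × 3.186^(2/3))]² = 0.000221.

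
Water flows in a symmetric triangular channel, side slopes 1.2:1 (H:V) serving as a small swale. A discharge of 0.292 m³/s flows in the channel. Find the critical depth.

At critical depth, Q² T / (g A³) = 1, i.e. A³/T = Q²/g = 0.292²/9.81 = 0.008692.
Trying y = 0.448 m: A³/T = 0.01299 — too large.
Trying y = 0.413 m: A³/T = 0.008651 — close enough.

y_c = 0.413 m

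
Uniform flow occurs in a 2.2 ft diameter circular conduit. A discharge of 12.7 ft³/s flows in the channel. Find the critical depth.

At critical depth, Q² T / (g A³) = 1, i.e. A³/T = Q²/g = 12.7²/32.2 = 5.009.
At y = 1.53 ft: A³/T = 11.1 — high.
At y = 1.25 ft: A³/T = 5.086 — ≈ 5.009.

y_c = 1.25 ft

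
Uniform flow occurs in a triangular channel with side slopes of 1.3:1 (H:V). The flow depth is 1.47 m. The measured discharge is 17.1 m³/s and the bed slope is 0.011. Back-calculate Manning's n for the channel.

For a triangular section with side slope z = 1.3: A = zy² = 1.3×1.47² = 2.809 m²; P = 2y√(1+z²) = 2×1.47×1.64 = 4.822 m.
Hydraulic radius R = A/P = 2.809/4.822 = 0.5826 m.
Rearranging Manning's equation: n = (1/Q) A R^(2/3) S^(1/2) = (1/17.1) × 2.809 × 0.5826^(2/3) × √0.011 = 0.012.

n = 0.012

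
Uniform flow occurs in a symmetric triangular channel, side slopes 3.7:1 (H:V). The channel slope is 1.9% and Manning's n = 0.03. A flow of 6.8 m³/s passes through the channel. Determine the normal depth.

Manning's equation rearranged: A R^(2/3) = nQ / (1·√S) = 0.03 × 6.8 / (√0.019) = 1.48.
At y = 0.651 m: A R^(2/3) = 0.7248 — low.
At y = 0.947 m: A R^(2/3) = 1.969 — high.
At y = 0.851 m: A R^(2/3) = 1.481 — close enough.

y_n = 0.851 m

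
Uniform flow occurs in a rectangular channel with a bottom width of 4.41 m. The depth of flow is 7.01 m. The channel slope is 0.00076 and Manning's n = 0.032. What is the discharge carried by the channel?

Q = 37.6 m³/s

Flow area A = b·y = 4.41 × 7.01 = 30.91 m². Wetted perimeter P = b + 2y = 4.41 + 2×7.01 = 18.43 m.
Hydraulic radius R = A/P = 30.91/18.43 = 1.677 m.
Manning's equation: Q = (1/n) A R^(2/3) S^(1/2) = (1/0.032) × 30.91 × 1.677^(2/3) × 0.00076^(1/2) = 37.6 m³/s.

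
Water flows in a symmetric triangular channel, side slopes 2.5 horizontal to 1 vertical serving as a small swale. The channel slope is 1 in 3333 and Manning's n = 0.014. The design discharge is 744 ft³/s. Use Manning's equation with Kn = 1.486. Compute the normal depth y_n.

Manning's equation rearranged: A R^(2/3) = nQ / (1.486·√S) = 0.014 × 744 / (1.486 × √0.0003) = 404.7.
Trying y = 10.2 ft: A R^(2/3) = 733.4 — over.
Trying y = 7.06 ft: A R^(2/3) = 274.9 — short.
Trying y = 8.16 ft: A R^(2/3) = 404.5 — close enough.

y_n = 8.16 ft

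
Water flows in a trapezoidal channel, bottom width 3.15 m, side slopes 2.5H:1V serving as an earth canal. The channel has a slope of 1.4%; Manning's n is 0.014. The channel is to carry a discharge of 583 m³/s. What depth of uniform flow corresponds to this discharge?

Manning's equation rearranged: A R^(2/3) = nQ / (1·√S) = 0.014 × 583 / (√0.014) = 68.98.
Trying y = 4.59 m: A R^(2/3) = 120.6 — too large.
Trying y = 3.62 m: A R^(2/3) = 68.94 — matches.

y_n = 3.62 m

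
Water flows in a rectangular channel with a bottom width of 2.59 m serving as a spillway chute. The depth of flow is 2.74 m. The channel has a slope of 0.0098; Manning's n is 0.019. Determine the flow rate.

Q = 33.9 m³/s

Flow area A = b·y = 2.59 × 2.74 = 7.097 m². Wetted perimeter P = b + 2y = 2.59 + 2×2.74 = 8.07 m.
Hydraulic radius R = A/P = 7.097/8.07 = 0.8794 m.
Manning's equation: Q = (1/n) A R^(2/3) S^(1/2) = (1/0.019) × 7.097 × 0.8794^(2/3) × 0.0098^(1/2) = 33.9 m³/s.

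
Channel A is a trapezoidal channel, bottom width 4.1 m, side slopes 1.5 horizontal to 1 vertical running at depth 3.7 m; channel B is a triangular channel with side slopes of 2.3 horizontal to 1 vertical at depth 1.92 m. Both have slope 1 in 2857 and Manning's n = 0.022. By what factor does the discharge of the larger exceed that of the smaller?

Channel A: With bottom width b = 4.1 m and side slope z = 1.5: A = (b + zy)y = (4.1 + 1.5×3.7)×3.7 = 35.71 m²; P = b + 2y√(1+z²) = 4.1 + 2×3.7×1.803 = 17.44 m. Hydraulic radius R = A/P = 35.71/17.44 = 2.047 m. Q_A = (1/0.022)·35.71·2.047^(2/3)·√0.00035 = 48.96 m³/s.
Channel B: For a triangular section with side slope z = 2.3: A = zy² = 2.3×1.92² = 8.479 m²; P = 2y√(1+z²) = 2×1.92×2.508 = 9.631 m. Hydraulic radius R = A/P = 8.479/9.631 = 0.8804 m. Q_B = (1/0.022)·8.479·0.8804^(2/3)·√0.00035 = 6.623 m³/s.
The larger discharge is 48.96 m³/s and the smaller is 6.623 m³/s; the ratio is 7.39.

7.39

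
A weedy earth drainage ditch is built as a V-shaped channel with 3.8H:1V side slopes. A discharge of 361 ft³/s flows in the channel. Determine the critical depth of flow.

y_c = 3.55 ft

At critical depth, Q² T / (g A³) = 1, i.e. A³/T = Q²/g = 361²/32.2 = 4047.
Try y = 2.68 ft: A³/T = 998.2 — low.
Try y = 4.05 ft: A³/T = 7867 — high.
Try y = 3.55 ft: A³/T = 4071 — close enough.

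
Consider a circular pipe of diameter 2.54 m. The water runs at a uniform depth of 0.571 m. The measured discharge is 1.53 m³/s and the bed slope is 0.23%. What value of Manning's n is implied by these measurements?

For a circular section of diameter D = 2.54 m at depth y = 0.571 m, the central angle is θ = 2 arccos(1 − 2y/D) = 1.976 rad. Then A = (D²/8)(θ − sin θ) = 0.8523 m² and P = Dθ/2 = 2.509 m.
Hydraulic radius R = A/P = 0.8523/2.509 = 0.3396 m.
Rearranging Manning's equation: n = (1/Q) A R^(2/3) S^(1/2) = (1/1.53) × 0.8523 × 0.3396^(2/3) × √0.0023 = 0.013.

n = 0.013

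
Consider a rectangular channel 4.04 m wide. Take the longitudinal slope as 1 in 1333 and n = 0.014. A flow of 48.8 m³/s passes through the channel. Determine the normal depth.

y_n = 4.87 m

Manning's equation rearranged: A R^(2/3) = nQ / (1·√S) = 0.014 × 48.8 / (√0.0007502) = 24.94.
Trying y = 4.03 m: A R^(2/3) = 19.84 — too small.
Trying y = 5.4 m: A R^(2/3) = 28.21 — too large.
Trying y = 4.87 m: A R^(2/3) = 24.95 — close enough.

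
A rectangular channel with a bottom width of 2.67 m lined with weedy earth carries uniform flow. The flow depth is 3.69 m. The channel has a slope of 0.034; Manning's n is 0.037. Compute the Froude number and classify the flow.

subcritical

Flow area A = b·y = 2.67 × 3.69 = 9.852 m². Wetted perimeter P = b + 2y = 2.67 + 2×3.69 = 10.05 m.
Hydraulic radius R = A/P = 9.852/10.05 = 0.9803 m.
V = (1/n) R^(2/3) √S = (1/0.037) × 0.9803^(2/3) × √0.034 = 4.918 m/s. Hydraulic depth D_h = A/T = 9.852/2.67 = 3.69 m.
Froude number Fr = V/√(g·D_h) = 4.918/√(9.81×3.69) = 0.817, which is less than 1, so the flow is subcritical.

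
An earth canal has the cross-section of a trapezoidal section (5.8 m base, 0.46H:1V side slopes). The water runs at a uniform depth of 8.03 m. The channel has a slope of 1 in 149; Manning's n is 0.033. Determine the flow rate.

Q = 415 m³/s

With bottom width b = 5.8 m and side slope z = 0.46: A = (b + zy)y = (5.8 + 0.46×8.03)×8.03 = 76.24 m²; P = b + 2y√(1+z²) = 5.8 + 2×8.03×1.101 = 23.48 m.
Hydraulic radius R = A/P = 76.24/23.48 = 3.247 m.
Manning's equation: Q = (1/n) A R^(2/3) S^(1/2) = (1/0.033) × 76.24 × 3.247^(2/3) × 0.006711^(1/2) = 415 m³/s.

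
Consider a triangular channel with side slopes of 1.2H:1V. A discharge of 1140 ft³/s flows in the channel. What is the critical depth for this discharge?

At critical depth, Q² T / (g A³) = 1, i.e. A³/T = Q²/g = 1140²/32.2 = 40360.
At y = 7.58 ft: A³/T = 18020 — low.
At y = 10.8 ft: A³/T = 105800 — high.
At y = 8.91 ft: A³/T = 40430 — close enough.

y_c = 8.91 ft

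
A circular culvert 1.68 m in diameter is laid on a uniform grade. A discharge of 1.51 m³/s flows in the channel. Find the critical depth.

y_c = 0.606 m

At critical depth, Q² T / (g A³) = 1, i.e. A³/T = Q²/g = 1.51²/9.81 = 0.2324.
At y = 0.737 m: A³/T = 0.4914 — high.
At y = 0.509 m: A³/T = 0.1181 — low.
At y = 0.606 m: A³/T = 0.2317 — matches.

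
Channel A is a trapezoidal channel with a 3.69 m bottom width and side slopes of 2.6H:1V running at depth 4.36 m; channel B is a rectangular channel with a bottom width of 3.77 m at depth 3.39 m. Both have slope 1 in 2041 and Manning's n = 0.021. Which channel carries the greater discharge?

Channel A: With bottom width b = 3.69 m and side slope z = 2.6: A = (b + zy)y = (3.69 + 2.6×4.36)×4.36 = 65.51 m²; P = b + 2y√(1+z²) = 3.69 + 2×4.36×2.786 = 27.98 m. Hydraulic radius R = A/P = 65.51/27.98 = 2.341 m. Q_A = (1/0.021)·65.51·2.341^(2/3)·√0.00049 = 121.8 m³/s.
Channel B: Flow area A = b·y = 3.77 × 3.39 = 12.78 m². Wetted perimeter P = b + 2y = 3.77 + 2×3.39 = 10.55 m. Hydraulic radius R = A/P = 12.78/10.55 = 1.211 m. Q_B = (1/0.021)·12.78·1.211^(2/3)·√0.00049 = 15.31 m³/s.
Q_A = 121.8 m³/s vs Q_B = 15.31 m³/s, so channel A carries more.

channel A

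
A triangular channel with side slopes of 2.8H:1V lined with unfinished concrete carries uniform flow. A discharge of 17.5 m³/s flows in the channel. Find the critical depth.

y_c = 1.51 m

At critical depth, Q² T / (g A³) = 1, i.e. A³/T = Q²/g = 17.5²/9.81 = 31.22.
At y = 1.77 m: A³/T = 68.1 — over.
At y = 1.12 m: A³/T = 6.908 — short.
At y = 1.51 m: A³/T = 30.77 — close enough.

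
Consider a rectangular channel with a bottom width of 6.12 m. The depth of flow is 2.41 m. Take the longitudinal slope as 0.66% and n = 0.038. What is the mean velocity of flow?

V = 2.61 m/s

Flow area A = b·y = 6.12 × 2.41 = 14.75 m². Wetted perimeter P = b + 2y = 6.12 + 2×2.41 = 10.94 m.
Hydraulic radius R = A/P = 14.75/10.94 = 1.348 m.
From Manning's equation, V = (1/n) R^(2/3) S^(1/2) = (1/0.038) × 1.348^(2/3) × 0.0066^(1/2) = 2.61 m/s.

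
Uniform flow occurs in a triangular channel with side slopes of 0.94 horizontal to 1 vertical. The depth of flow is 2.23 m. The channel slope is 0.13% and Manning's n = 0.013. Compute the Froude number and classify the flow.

subcritical

For a triangular section with side slope z = 0.94: A = zy² = 0.94×2.23² = 4.675 m²; P = 2y√(1+z²) = 2×2.23×1.372 = 6.121 m.
Hydraulic radius R = A/P = 4.675/6.121 = 0.7637 m.
V = (1/n) R^(2/3) √S = (1/0.013) × 0.7637^(2/3) × √0.0013 = 2.317 m/s. Hydraulic depth D_h = A/T = 4.675/4.192 = 1.115 m.
Froude number Fr = V/√(g·D_h) = 2.317/√(9.81×1.115) = 0.701, which is less than 1, so the flow is subcritical.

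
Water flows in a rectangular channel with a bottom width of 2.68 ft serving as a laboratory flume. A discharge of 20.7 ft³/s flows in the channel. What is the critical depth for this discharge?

y_c = 1.23 ft

For a rectangular channel, critical depth y_c = (q²/g)^(1/3) where q = Q/b = 20.7/2.68 = 7.724 ft²/s.
So y_c = (7.724²/32.2)^(1/3) = 1.23 ft.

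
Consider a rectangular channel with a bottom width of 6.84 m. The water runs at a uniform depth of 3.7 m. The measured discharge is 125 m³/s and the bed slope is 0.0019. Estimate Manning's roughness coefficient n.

n = 0.0129

Flow area A = b·y = 6.84 × 3.7 = 25.31 m². Wetted perimeter P = b + 2y = 6.84 + 2×3.7 = 14.24 m.
Hydraulic radius R = A/P = 25.31/14.24 = 1.777 m.
Rearranging Manning's equation: n = (1/Q) A R^(2/3) S^(1/2) = (1/125) × 25.31 × 1.777^(2/3) × √0.0019 = 0.0129.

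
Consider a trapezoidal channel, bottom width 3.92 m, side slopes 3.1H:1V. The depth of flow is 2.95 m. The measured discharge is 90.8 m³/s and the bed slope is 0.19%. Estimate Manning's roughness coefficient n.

With bottom width b = 3.92 m and side slope z = 3.1: A = (b + zy)y = (3.92 + 3.1×2.95)×2.95 = 38.54 m²; P = b + 2y√(1+z²) = 3.92 + 2×2.95×3.257 = 23.14 m.
Hydraulic radius R = A/P = 38.54/23.14 = 1.666 m.
Rearranging Manning's equation: n = (1/Q) A R^(2/3) S^(1/2) = (1/90.8) × 38.54 × 1.666^(2/3) × √0.0019 = 0.026.

n = 0.026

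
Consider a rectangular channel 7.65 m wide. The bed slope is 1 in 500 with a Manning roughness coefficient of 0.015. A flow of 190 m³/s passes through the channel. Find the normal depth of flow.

y_n = 4.98 m

Manning's equation rearranged: A R^(2/3) = nQ / (1·√S) = 0.015 × 190 / (√0.002) = 63.73.
Try y = 6.24 m: A R^(2/3) = 84.89 — over.
Try y = 3.88 m: A R^(2/3) = 45.95 — short.
Try y = 4.98 m: A R^(2/3) = 63.73 — ≈ 63.73.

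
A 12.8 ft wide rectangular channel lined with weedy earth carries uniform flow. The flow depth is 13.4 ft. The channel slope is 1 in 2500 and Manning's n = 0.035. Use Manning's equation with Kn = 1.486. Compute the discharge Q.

Q = 387 ft³/s

Flow area A = b·y = 12.8 × 13.4 = 171.5 ft². Wetted perimeter P = b + 2y = 12.8 + 2×13.4 = 39.6 ft.
Hydraulic radius R = A/P = 171.5/39.6 = 4.331 ft.
Manning's equation: Q = (1.486/n) A R^(2/3) S^(1/2) = (1.486/0.035) × 171.5 × 4.331^(2/3) × 0.0004^(1/2) = 387 ft³/s.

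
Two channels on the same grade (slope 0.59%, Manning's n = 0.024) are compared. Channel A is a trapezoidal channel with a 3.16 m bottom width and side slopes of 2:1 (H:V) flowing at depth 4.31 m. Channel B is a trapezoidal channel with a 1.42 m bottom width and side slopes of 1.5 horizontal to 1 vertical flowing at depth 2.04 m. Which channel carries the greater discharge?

channel A

Channel A: With bottom width b = 3.16 m and side slope z = 2: A = (b + zy)y = (3.16 + 2×4.31)×4.31 = 50.77 m²; P = b + 2y√(1+z²) = 3.16 + 2×4.31×2.236 = 22.43 m. Hydraulic radius R = A/P = 50.77/22.43 = 2.263 m. Q_A = (1/0.024)·50.77·2.263^(2/3)·√0.0059 = 280.1 m³/s.
Channel B: With bottom width b = 1.42 m and side slope z = 1.5: A = (b + zy)y = (1.42 + 1.5×2.04)×2.04 = 9.139 m²; P = b + 2y√(1+z²) = 1.42 + 2×2.04×1.803 = 8.775 m. Hydraulic radius R = A/P = 9.139/8.775 = 1.041 m. Q_B = (1/0.024)·9.139·1.041^(2/3)·√0.0059 = 30.05 m³/s.
Q_A = 280.1 m³/s vs Q_B = 30.05 m³/s, so channel A carries more.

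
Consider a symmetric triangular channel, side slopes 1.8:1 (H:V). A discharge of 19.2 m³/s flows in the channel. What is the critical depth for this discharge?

At critical depth, Q² T / (g A³) = 1, i.e. A³/T = Q²/g = 19.2²/9.81 = 37.58.
Trying y = 2.17 m: A³/T = 77.95 — over.
Trying y = 1.34 m: A³/T = 6.999 — short.
Trying y = 1.88 m: A³/T = 38.05 — matches.

y_c = 1.88 m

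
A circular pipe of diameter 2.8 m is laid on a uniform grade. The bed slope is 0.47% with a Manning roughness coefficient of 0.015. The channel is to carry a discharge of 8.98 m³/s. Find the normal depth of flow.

y_n = 1.24 m

Manning's equation rearranged: A R^(2/3) = nQ / (1·√S) = 0.015 × 8.98 / (√0.0047) = 1.965.
At y = 1.52 m: A R^(2/3) = 2.784 — over.
At y = 1.04 m: A R^(2/3) = 1.427 — short.
At y = 1.24 m: A R^(2/3) = 1.965 — ≈ 1.965.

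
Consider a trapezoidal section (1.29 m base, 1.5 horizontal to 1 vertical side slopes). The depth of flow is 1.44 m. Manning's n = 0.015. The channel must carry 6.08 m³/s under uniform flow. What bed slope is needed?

With bottom width b = 1.29 m and side slope z = 1.5: A = (b + zy)y = (1.29 + 1.5×1.44)×1.44 = 4.968 m²; P = b + 2y√(1+z²) = 1.29 + 2×1.44×1.803 = 6.482 m.
Hydraulic radius R = A/P = 4.968/6.482 = 0.7664 m.
From Manning's equation, S = [nQ / (1 A R^(2/3))]² = [0.015 × 6.08 / (1 × 4.968 × 0.7664^(2/3))]² = 0.00048.

S = 0.00048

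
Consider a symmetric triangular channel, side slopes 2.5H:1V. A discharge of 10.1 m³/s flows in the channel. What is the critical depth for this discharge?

y_c = 1.27 m

At critical depth, Q² T / (g A³) = 1, i.e. A³/T = Q²/g = 10.1²/9.81 = 10.4.
At y = 0.936 m: A³/T = 2.245 — low.
At y = 1.44 m: A³/T = 19.35 — high.
At y = 1.27 m: A³/T = 10.32 — close enough.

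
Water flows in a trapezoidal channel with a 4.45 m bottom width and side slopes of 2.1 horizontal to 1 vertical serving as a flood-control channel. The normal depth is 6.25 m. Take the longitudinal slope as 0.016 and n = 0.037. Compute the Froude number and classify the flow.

supercritical

With bottom width b = 4.45 m and side slope z = 2.1: A = (b + zy)y = (4.45 + 2.1×6.25)×6.25 = 109.8 m²; P = b + 2y√(1+z²) = 4.45 + 2×6.25×2.326 = 33.52 m.
Hydraulic radius R = A/P = 109.8/33.52 = 3.277 m.
V = (1/n) R^(2/3) √S = (1/0.037) × 3.277^(2/3) × √0.016 = 7.542 m/s. Hydraulic depth D_h = A/T = 109.8/30.7 = 3.578 m.
Froude number Fr = V/√(g·D_h) = 7.542/√(9.81×3.578) = 1.27, which is greater than 1, so the flow is supercritical.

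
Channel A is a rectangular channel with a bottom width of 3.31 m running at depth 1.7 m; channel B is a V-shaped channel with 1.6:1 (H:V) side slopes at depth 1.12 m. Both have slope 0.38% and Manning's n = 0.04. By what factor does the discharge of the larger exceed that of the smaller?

Channel A: Flow area A = b·y = 3.31 × 1.7 = 5.627 m². Wetted perimeter P = b + 2y = 3.31 + 2×1.7 = 6.71 m. Hydraulic radius R = A/P = 5.627/6.71 = 0.8386 m. Q_A = (1/0.04)·5.627·0.8386^(2/3)·√0.0038 = 7.712 m³/s.
Channel B: For a triangular section with side slope z = 1.6: A = zy² = 1.6×1.12² = 2.007 m²; P = 2y√(1+z²) = 2×1.12×1.887 = 4.226 m. Hydraulic radius R = A/P = 2.007/4.226 = 0.4749 m. Q_B = (1/0.04)·2.007·0.4749^(2/3)·√0.0038 = 1.883 m³/s.
The larger discharge is 7.712 m³/s and the smaller is 1.883 m³/s; the ratio is 4.1.

4.1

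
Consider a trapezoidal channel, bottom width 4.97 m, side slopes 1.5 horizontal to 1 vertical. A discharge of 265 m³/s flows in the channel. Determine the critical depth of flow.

At critical depth, Q² T / (g A³) = 1, i.e. A³/T = Q²/g = 265²/9.81 = 7159.
At y = 5.55 m: A³/T = 18580 — over.
At y = 4.38 m: A³/T = 7131 — close enough.

y_c = 4.38 m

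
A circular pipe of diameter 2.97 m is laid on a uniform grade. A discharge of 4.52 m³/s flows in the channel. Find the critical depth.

y_c = 0.905 m

At critical depth, Q² T / (g A³) = 1, i.e. A³/T = Q²/g = 4.52²/9.81 = 2.083.
At y = 1.13 m: A³/T = 4.913 — high.
At y = 0.702 m: A³/T = 0.7762 — low.
At y = 0.905 m: A³/T = 2.084 — ≈ 2.083.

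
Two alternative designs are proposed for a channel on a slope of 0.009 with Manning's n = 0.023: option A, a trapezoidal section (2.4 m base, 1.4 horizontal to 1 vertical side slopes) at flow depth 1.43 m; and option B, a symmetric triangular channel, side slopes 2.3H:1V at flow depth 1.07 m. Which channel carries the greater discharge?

channel A

Channel A: With bottom width b = 2.4 m and side slope z = 1.4: A = (b + zy)y = (2.4 + 1.4×1.43)×1.43 = 6.295 m²; P = b + 2y√(1+z²) = 2.4 + 2×1.43×1.72 = 7.321 m. Hydraulic radius R = A/P = 6.295/7.321 = 0.8599 m. Q_A = (1/0.023)·6.295·0.8599^(2/3)·√0.009 = 23.48 m³/s.
Channel B: For a triangular section with side slope z = 2.3: A = zy² = 2.3×1.07² = 2.633 m²; P = 2y√(1+z²) = 2×1.07×2.508 = 5.367 m. Hydraulic radius R = A/P = 2.633/5.367 = 0.4906 m. Q_B = (1/0.023)·2.633·0.4906^(2/3)·√0.009 = 6.757 m³/s.
Q_A = 23.48 m³/s vs Q_B = 6.757 m³/s, so channel A carries more.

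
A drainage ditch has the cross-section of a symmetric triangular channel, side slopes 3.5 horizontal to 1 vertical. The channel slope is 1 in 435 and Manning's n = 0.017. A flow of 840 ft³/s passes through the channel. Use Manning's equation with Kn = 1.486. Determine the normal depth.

y_n = 5.48 ft

Manning's equation rearranged: A R^(2/3) = nQ / (1.486·√S) = 0.017 × 840 / (1.486 × √0.002299) = 200.4.
At y = 6.11 ft: A R^(2/3) = 268 — too large.
At y = 4.25 ft: A R^(2/3) = 101.8 — too small.
At y = 5.48 ft: A R^(2/3) = 200.5 — ≈ 200.4.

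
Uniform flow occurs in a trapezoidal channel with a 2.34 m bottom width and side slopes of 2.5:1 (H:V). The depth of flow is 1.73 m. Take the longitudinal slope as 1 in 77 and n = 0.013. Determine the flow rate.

With bottom width b = 2.34 m and side slope z = 2.5: A = (b + zy)y = (2.34 + 2.5×1.73)×1.73 = 11.53 m²; P = b + 2y√(1+z²) = 2.34 + 2×1.73×2.693 = 11.66 m.
Hydraulic radius R = A/P = 11.53/11.66 = 0.9892 m.
Manning's equation: Q = (1/n) A R^(2/3) S^(1/2) = (1/0.013) × 11.53 × 0.9892^(2/3) × 0.01299^(1/2) = 100 m³/s.

Q = 100 m³/s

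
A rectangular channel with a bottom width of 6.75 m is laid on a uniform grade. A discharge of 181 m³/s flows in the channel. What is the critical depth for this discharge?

y_c = 4.18 m

For a rectangular channel, critical depth y_c = (q²/g)^(1/3) where q = Q/b = 181/6.75 = 26.81 m²/s.
So y_c = (26.81²/9.81)^(1/3) = 4.18 m.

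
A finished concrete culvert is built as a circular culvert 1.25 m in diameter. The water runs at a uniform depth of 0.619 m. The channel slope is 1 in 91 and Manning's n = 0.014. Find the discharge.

Q = 2.08 m³/s

For a circular section of diameter D = 1.25 m at depth y = 0.619 m, the central angle is θ = 2 arccos(1 − 2y/D) = 3.122 rad. Then A = (D²/8)(θ − sin θ) = 0.6061 m² and P = Dθ/2 = 1.951 m.
Hydraulic radius R = A/P = 0.6061/1.951 = 0.3106 m.
Manning's equation: Q = (1/n) A R^(2/3) S^(1/2) = (1/0.014) × 0.6061 × 0.3106^(2/3) × 0.01099^(1/2) = 2.08 m³/s.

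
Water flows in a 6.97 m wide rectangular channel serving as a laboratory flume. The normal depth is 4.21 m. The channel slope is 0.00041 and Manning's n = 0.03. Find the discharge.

Flow area A = b·y = 6.97 × 4.21 = 29.34 m². Wetted perimeter P = b + 2y = 6.97 + 2×4.21 = 15.39 m.
Hydraulic radius R = A/P = 29.34/15.39 = 1.907 m.
Manning's equation: Q = (1/n) A R^(2/3) S^(1/2) = (1/0.03) × 29.34 × 1.907^(2/3) × 0.00041^(1/2) = 30.5 m³/s.

Q = 30.5 m³/s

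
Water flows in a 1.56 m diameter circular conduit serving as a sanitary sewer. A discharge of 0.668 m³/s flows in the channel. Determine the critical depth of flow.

y_c = 0.407 m

At critical depth, Q² T / (g A³) = 1, i.e. A³/T = Q²/g = 0.668²/9.81 = 0.04549.
Trying y = 0.47 m: A³/T = 0.07976 — too large.
Trying y = 0.295 m: A³/T = 0.01296 — too small.
Trying y = 0.407 m: A³/T = 0.0456 — close enough.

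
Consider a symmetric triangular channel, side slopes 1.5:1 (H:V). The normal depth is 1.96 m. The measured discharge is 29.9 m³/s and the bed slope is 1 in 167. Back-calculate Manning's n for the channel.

For a triangular section with side slope z = 1.5: A = zy² = 1.5×1.96² = 5.762 m²; P = 2y√(1+z²) = 2×1.96×1.803 = 7.067 m.
Hydraulic radius R = A/P = 5.762/7.067 = 0.8154 m.
Rearranging Manning's equation: n = (1/Q) A R^(2/3) S^(1/2) = (1/29.9) × 5.762 × 0.8154^(2/3) × √0.005988 = 0.013.

n = 0.013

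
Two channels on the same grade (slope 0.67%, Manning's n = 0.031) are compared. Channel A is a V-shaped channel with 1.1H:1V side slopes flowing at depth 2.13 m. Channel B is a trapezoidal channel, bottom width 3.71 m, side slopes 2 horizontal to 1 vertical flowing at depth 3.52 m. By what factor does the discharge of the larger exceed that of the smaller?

Channel A: For a triangular section with side slope z = 1.1: A = zy² = 1.1×2.13² = 4.991 m²; P = 2y√(1+z²) = 2×2.13×1.487 = 6.333 m. Hydraulic radius R = A/P = 4.991/6.333 = 0.788 m. Q_A = (1/0.031)·4.991·0.788^(2/3)·√0.0067 = 11.24 m³/s.
Channel B: With bottom width b = 3.71 m and side slope z = 2: A = (b + zy)y = (3.71 + 2×3.52)×3.52 = 37.84 m²; P = b + 2y√(1+z²) = 3.71 + 2×3.52×2.236 = 19.45 m. Hydraulic radius R = A/P = 37.84/19.45 = 1.945 m. Q_B = (1/0.031)·37.84·1.945^(2/3)·√0.0067 = 155.7 m³/s.
The larger discharge is 155.7 m³/s and the smaller is 11.24 m³/s; the ratio is 13.8.

13.8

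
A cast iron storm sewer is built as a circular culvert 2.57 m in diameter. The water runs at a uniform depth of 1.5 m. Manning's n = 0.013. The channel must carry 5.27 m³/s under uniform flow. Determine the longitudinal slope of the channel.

S = 0.000759

For a circular section of diameter D = 2.57 m at depth y = 1.5 m, the central angle is θ = 2 arccos(1 − 2y/D) = 3.478 rad. Then A = (D²/8)(θ − sin θ) = 3.144 m² and P = Dθ/2 = 4.469 m.
Hydraulic radius R = A/P = 3.144/4.469 = 0.7034 m.
From Manning's equation, S = [nQ / (1 A R^(2/3))]² = [0.013 × 5.27 / (1 × 3.144 × 0.7034^(2/3))]² = 0.000759.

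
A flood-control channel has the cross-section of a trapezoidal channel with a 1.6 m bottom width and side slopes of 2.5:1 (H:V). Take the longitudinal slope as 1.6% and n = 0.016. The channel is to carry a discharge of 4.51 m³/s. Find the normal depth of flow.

Manning's equation rearranged: A R^(2/3) = nQ / (1·√S) = 0.016 × 4.51 / (√0.016) = 0.5705.
Trying y = 0.544 m: A R^(2/3) = 0.8081 — high.
Trying y = 0.407 m: A R^(2/3) = 0.457 — low.
Trying y = 0.456 m: A R^(2/3) = 0.5699 — ≈ 0.5705.

y_n = 0.456 m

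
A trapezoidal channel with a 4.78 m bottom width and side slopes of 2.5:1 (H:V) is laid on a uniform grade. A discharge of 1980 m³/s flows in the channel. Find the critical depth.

y_c = 9.6 m

At critical depth, Q² T / (g A³) = 1, i.e. A³/T = Q²/g = 1980²/9.81 = 399600.
At y = 11 m: A³/T = 748900 — over.
At y = 8.18 m: A³/T = 192400 — short.
At y = 9.6 m: A³/T = 399600 — close enough.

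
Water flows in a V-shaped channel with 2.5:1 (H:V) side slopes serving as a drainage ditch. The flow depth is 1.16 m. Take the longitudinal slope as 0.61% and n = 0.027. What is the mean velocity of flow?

V = 1.91 m/s

For a triangular section with side slope z = 2.5: A = zy² = 2.5×1.16² = 3.364 m²; P = 2y√(1+z²) = 2×1.16×2.693 = 6.247 m.
Hydraulic radius R = A/P = 3.364/6.247 = 0.5385 m.
From Manning's equation, V = (1/n) R^(2/3) S^(1/2) = (1/0.027) × 0.5385^(2/3) × 0.0061^(1/2) = 1.91 m/s.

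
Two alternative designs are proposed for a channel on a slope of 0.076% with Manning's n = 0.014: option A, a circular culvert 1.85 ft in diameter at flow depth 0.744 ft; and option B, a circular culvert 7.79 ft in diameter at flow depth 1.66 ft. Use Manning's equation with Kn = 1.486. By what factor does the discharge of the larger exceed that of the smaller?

Channel A: For a circular section of diameter D = 1.85 ft at depth y = 0.744 ft, the central angle is θ = 2 arccos(1 − 2y/D) = 2.748 rad. Then A = (D²/8)(θ − sin θ) = 1.011 ft² and P = Dθ/2 = 2.542 ft. Hydraulic radius R = A/P = 1.011/2.542 = 0.3979 ft. Q_A = (1.486/0.014)·1.011·0.3979^(2/3)·√0.00076 = 1.601 ft³/s.
Channel B: For a circular section of diameter D = 7.79 ft at depth y = 1.66 ft, the central angle is θ = 2 arccos(1 − 2y/D) = 1.919 rad. Then A = (D²/8)(θ − sin θ) = 7.429 ft² and P = Dθ/2 = 7.476 ft. Hydraulic radius R = A/P = 7.429/7.476 = 0.9938 ft. Q_B = (1.486/0.014)·7.429·0.9938^(2/3)·√0.00076 = 21.65 ft³/s.
The larger discharge is 21.65 ft³/s and the smaller is 1.601 ft³/s; the ratio is 13.5.

13.5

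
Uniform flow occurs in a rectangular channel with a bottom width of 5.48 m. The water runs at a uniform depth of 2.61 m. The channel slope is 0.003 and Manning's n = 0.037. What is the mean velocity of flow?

V = 1.8 m/s

Flow area A = b·y = 5.48 × 2.61 = 14.3 m². Wetted perimeter P = b + 2y = 5.48 + 2×2.61 = 10.7 m.
Hydraulic radius R = A/P = 14.3/10.7 = 1.337 m.
From Manning's equation, V = (1/n) R^(2/3) S^(1/2) = (1/0.037) × 1.337^(2/3) × 0.003^(1/2) = 1.8 m/s.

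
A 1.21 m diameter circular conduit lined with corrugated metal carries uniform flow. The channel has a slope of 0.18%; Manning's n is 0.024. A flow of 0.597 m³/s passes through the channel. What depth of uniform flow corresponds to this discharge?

Manning's equation rearranged: A R^(2/3) = nQ / (1·√S) = 0.024 × 0.597 / (√0.0018) = 0.3377.
Try y = 0.889 m: A R^(2/3) = 0.4611 — too large.
Try y = 0.712 m: A R^(2/3) = 0.3378 — matches.

y_n = 0.712 m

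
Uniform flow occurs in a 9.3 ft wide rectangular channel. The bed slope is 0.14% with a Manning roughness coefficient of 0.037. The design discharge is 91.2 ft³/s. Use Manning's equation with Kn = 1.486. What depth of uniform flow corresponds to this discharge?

y_n = 3.94 ft

Manning's equation rearranged: A R^(2/3) = nQ / (1.486·√S) = 0.037 × 91.2 / (1.486 × √0.0014) = 60.69.
Trying y = 2.78 ft: A R^(2/3) = 37.4 — too small.
Trying y = 4.54 ft: A R^(2/3) = 73.51 — too large.
Trying y = 3.94 ft: A R^(2/3) = 60.71 — matches.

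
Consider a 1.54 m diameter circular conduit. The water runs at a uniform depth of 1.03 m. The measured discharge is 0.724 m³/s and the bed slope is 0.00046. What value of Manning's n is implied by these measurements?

n = 0.023

For a circular section of diameter D = 1.54 m at depth y = 1.03 m, the central angle is θ = 2 arccos(1 − 2y/D) = 3.83 rad. Then A = (D²/8)(θ − sin θ) = 1.324 m² and P = Dθ/2 = 2.949 m.
Hydraulic radius R = A/P = 1.324/2.949 = 0.4489 m.
Rearranging Manning's equation: n = (1/Q) A R^(2/3) S^(1/2) = (1/0.724) × 1.324 × 0.4489^(2/3) × √0.00046 = 0.023.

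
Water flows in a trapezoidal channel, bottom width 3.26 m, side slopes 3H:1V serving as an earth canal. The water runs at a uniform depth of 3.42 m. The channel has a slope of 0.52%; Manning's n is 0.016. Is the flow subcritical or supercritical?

With bottom width b = 3.26 m and side slope z = 3: A = (b + zy)y = (3.26 + 3×3.42)×3.42 = 46.24 m²; P = b + 2y√(1+z²) = 3.26 + 2×3.42×3.162 = 24.89 m.
Hydraulic radius R = A/P = 46.24/24.89 = 1.858 m.
V = (1/n) R^(2/3) √S = (1/0.016) × 1.858^(2/3) × √0.0052 = 6.811 m/s. Hydraulic depth D_h = A/T = 46.24/23.78 = 1.944 m.
Froude number Fr = V/√(g·D_h) = 6.811/√(9.81×1.944) = 1.56, which is greater than 1, so the flow is supercritical.

supercritical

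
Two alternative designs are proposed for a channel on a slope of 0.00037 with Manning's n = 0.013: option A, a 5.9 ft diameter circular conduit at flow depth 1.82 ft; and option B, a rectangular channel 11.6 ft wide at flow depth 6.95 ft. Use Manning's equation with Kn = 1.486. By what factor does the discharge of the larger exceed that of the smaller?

23.7

Channel A: For a circular section of diameter D = 5.9 ft at depth y = 1.82 ft, the central angle is θ = 2 arccos(1 − 2y/D) = 2.355 rad. Then A = (D²/8)(θ − sin θ) = 7.17 ft² and P = Dθ/2 = 6.948 ft. Hydraulic radius R = A/P = 7.17/6.948 = 1.032 ft. Q_A = (1.486/0.013)·7.17·1.032^(2/3)·√0.00037 = 16.1 ft³/s.
Channel B: Flow area A = b·y = 11.6 × 6.95 = 80.62 ft². Wetted perimeter P = b + 2y = 11.6 + 2×6.95 = 25.5 ft. Hydraulic radius R = A/P = 80.62/25.5 = 3.162 ft. Q_B = (1.486/0.013)·80.62·3.162^(2/3)·√0.00037 = 381.8 ft³/s.
The larger discharge is 381.8 ft³/s and the smaller is 16.1 ft³/s; the ratio is 23.7.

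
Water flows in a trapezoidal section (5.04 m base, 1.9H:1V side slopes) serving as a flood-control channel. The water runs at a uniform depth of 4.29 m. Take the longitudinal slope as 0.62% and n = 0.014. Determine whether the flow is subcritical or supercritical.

With bottom width b = 5.04 m and side slope z = 1.9: A = (b + zy)y = (5.04 + 1.9×4.29)×4.29 = 56.59 m²; P = b + 2y√(1+z²) = 5.04 + 2×4.29×2.147 = 23.46 m.
Hydraulic radius R = A/P = 56.59/23.46 = 2.412 m.
V = (1/n) R^(2/3) √S = (1/0.014) × 2.412^(2/3) × √0.0062 = 10.12 m/s. Hydraulic depth D_h = A/T = 56.59/21.34 = 2.652 m.
Froude number Fr = V/√(g·D_h) = 10.12/√(9.81×2.652) = 1.98, which is greater than 1, so the flow is supercritical.

supercritical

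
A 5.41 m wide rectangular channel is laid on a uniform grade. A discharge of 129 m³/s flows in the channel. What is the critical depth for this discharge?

y_c = 3.87 m

For a rectangular channel, critical depth y_c = (q²/g)^(1/3) where q = Q/b = 129/5.41 = 23.84 m²/s.
So y_c = (23.84²/9.81)^(1/3) = 3.87 m.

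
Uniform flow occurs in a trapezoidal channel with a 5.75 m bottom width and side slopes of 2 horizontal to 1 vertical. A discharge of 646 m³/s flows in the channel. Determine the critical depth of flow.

At critical depth, Q² T / (g A³) = 1, i.e. A³/T = Q²/g = 646²/9.81 = 42540.
At y = 7.65 m: A³/T = 114900 — too large.
At y = 4.27 m: A³/T = 9951 — too small.
At y = 6.07 m: A³/T = 42640 — matches.

y_c = 6.07 m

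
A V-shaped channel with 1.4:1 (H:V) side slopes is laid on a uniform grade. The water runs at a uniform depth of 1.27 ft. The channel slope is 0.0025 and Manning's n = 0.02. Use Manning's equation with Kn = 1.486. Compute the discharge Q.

Q = 5.4 ft³/s

For a triangular section with side slope z = 1.4: A = zy² = 1.4×1.27² = 2.258 ft²; P = 2y√(1+z²) = 2×1.27×1.72 = 4.37 ft.
Hydraulic radius R = A/P = 2.258/4.37 = 0.5167 ft.
Manning's equation: Q = (1.486/n) A R^(2/3) S^(1/2) = (1.486/0.02) × 2.258 × 0.5167^(2/3) × 0.0025^(1/2) = 5.4 ft³/s.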